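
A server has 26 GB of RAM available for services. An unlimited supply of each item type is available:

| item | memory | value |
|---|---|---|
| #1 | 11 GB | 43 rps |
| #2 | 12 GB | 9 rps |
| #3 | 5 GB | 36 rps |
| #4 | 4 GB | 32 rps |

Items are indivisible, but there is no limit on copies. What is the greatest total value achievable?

200 rps

Best value-per-unit is #4 at 32/4; filling with it alone gives 6×32 = 192.
Optimal mix: 2×#3 + 4×#4 → memory 26, value 200.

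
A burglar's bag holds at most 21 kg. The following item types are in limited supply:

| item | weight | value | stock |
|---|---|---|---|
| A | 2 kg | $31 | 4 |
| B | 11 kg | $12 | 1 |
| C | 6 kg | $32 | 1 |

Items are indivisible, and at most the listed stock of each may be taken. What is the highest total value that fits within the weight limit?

$156

Top feasible selections:
- 4×A + 1×C: weight 14, value 156
- 4×A + 1×B: weight 19, value 136
- 3×A + 1×C: weight 12, value 125
- 4×A: weight 8, value 124
Best: $156.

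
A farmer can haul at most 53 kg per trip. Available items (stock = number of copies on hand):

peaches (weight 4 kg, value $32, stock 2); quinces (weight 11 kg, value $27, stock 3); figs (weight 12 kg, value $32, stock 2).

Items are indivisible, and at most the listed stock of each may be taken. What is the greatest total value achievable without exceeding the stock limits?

$177

Best selections within weight 53 and stock limits:
- 2×peaches + 3×quinces + 1×figs: weight 53, value 177
- 2×peaches + 1×quinces + 2×figs: weight 43, value 155
Best: $177.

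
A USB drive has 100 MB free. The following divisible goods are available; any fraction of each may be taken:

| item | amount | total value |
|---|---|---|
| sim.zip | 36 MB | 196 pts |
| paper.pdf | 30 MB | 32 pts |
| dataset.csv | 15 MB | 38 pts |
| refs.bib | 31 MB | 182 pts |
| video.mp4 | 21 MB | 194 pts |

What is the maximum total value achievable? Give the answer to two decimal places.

Take in order of value per unit:
- video.mp4 (194/21 per unit): all 21 → value 194, running total 194.00
- refs.bib (182/31 per unit): all 31 → value 182, running total 376.00
- sim.zip (196/36 per unit): all 36 → value 196, running total 572.00
- dataset.csv (38/15 per unit): 12 of 15 → value 12×38/15 = 30.4000, running total 602.40
Total 602.40.

602.40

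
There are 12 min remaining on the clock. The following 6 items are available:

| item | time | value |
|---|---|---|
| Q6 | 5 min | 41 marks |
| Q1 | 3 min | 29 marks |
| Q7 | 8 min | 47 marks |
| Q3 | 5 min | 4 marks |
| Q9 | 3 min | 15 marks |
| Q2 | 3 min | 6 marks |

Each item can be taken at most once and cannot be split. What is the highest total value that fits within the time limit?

85 marks

Check high-value combinations within 12 min:
- Q6+Q1+Q9: time 5+3+3=11, value 41+29+15=85
- Q1+Q7: time 3+8=11, value 29+47=76
- Q6+Q1+Q2: time 5+3+3=11, value 41+29+6=76
- Q6+Q1: time 5+3=8, value 41+29=70
Best: 85 marks.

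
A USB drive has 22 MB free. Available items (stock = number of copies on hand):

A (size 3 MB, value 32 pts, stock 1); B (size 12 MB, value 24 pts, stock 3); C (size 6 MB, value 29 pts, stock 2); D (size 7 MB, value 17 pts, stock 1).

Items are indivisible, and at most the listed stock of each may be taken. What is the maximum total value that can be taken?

107 pts

Top feasible selections:
- 1×A + 2×C + 1×D: size 22, value 107
- 1×A + 2×C: size 15, value 90
- 1×A + 1×B + 1×C: size 21, value 85
- 1×A + 1×C + 1×D: size 16, value 78
Best: 107 pts.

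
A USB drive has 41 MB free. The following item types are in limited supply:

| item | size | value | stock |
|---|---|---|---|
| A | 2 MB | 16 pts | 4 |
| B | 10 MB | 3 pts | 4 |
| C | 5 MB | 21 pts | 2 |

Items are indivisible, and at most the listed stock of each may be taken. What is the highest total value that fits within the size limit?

Best selections within size 41 and stock limits:
- 4×A + 2×B + 2×C: size 38, value 112
- 4×A + 1×B + 2×C: size 28, value 109
Best: 112 pts.

112 pts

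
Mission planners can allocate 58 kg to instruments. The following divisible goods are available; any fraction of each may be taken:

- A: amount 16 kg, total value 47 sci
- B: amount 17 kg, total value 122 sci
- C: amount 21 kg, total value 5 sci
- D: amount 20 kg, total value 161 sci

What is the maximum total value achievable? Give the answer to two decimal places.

331.19

Take in order of value per unit:
- D (161/20 per unit): all 20 → value 161, running total 161.00
- B (122/17 per unit): all 17 → value 122, running total 283.00
- A (47/16 per unit): all 16 → value 47, running total 330.00
- C (5/21 per unit): 5 of 21 → value 5×5/21 = 1.1905, running total 331.19
Total 331.19.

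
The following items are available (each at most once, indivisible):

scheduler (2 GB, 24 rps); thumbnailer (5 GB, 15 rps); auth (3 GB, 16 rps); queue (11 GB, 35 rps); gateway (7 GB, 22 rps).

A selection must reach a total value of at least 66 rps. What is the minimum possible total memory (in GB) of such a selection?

Subsets with value ≥ 66, sorted by total memory:
- scheduler+auth+queue: memory 16, value 75
- scheduler+thumbnailer+auth+gateway: memory 17, value 77
- scheduler+thumbnailer+queue: memory 18, value 74
- thumbnailer+auth+queue: memory 19, value 66
Minimum memory: 16 GB.

16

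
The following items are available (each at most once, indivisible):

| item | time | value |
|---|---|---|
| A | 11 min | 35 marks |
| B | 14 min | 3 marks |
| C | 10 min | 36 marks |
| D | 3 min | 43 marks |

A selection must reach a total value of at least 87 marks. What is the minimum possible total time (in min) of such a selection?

Subsets with value ≥ 87, sorted by total time:
- A+C+D: time 24, value 114
- A+B+C+D: time 38, value 117
Minimum time: 24 min.

24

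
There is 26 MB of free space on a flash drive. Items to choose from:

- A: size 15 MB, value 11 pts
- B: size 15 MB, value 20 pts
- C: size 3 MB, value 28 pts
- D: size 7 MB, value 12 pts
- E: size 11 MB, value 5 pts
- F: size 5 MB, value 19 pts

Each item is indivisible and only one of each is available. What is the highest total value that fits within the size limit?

This is a 0/1 knapsack; check combinations near the capacity.
- B+C+F: size 15+3+5=23, value 20+28+19=67
- C+D+E+F: size 3+7+11+5=26, value 28+12+5+19=64
- B+C+D: size 15+3+7=25, value 20+28+12=60
- C+D+F: size 3+7+5=15, value 28+12+19=59
Best: 67 pts.

67 pts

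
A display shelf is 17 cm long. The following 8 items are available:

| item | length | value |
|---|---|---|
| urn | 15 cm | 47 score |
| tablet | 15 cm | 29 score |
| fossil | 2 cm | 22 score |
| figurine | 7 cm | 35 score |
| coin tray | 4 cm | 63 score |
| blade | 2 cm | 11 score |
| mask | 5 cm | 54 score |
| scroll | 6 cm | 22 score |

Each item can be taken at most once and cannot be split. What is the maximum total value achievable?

161 score

Check high-value combinations within 17 cm:
- fossil+coin tray+mask+scroll: length 2+4+5+6=17, value 22+63+54+22=161
- figurine+coin tray+mask: length 7+4+5=16, value 35+63+54=152
- fossil+coin tray+blade+mask: length 2+4+2+5=13, value 22+63+11+54=150
- coin tray+blade+mask+scroll: length 4+2+5+6=17, value 63+11+54+22=150
Best: 161 score.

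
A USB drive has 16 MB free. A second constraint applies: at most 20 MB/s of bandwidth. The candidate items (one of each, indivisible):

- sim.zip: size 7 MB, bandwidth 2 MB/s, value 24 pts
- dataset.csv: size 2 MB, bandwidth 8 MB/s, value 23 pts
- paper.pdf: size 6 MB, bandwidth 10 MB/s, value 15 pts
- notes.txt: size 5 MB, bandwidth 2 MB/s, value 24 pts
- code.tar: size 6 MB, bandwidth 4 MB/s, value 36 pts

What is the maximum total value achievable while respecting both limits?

83 pts

Feasible sets respecting both limits:
- sim.zip+dataset.csv+code.tar: size 15, bandwidth 14, value 83
- dataset.csv+notes.txt+code.tar: size 13, bandwidth 14, value 83
- sim.zip+dataset.csv+notes.txt: size 14, bandwidth 12, value 71
Best: 83 pts.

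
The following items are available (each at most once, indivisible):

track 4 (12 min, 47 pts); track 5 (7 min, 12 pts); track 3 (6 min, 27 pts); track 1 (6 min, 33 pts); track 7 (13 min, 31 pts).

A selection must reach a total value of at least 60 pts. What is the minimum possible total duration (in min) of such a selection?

12

Subsets with value ≥ 60, sorted by total duration:
- track 3+track 1: duration 12, value 60
- track 4+track 1: duration 18, value 80
Minimum duration: 12 min.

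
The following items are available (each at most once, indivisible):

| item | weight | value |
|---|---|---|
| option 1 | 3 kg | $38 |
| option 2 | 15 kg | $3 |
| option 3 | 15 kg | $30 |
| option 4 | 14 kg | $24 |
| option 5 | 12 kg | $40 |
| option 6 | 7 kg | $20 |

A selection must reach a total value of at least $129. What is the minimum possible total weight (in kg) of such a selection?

Subsets with value ≥ 129, sorted by total weight:
- option 1+option 3+option 4+option 5: weight 44, value 132
- option 1+option 3+option 4+option 5+option 6: weight 51, value 152
- option 1+option 2+option 3+option 5+option 6: weight 52, value 131
Minimum weight: 44 kg.

44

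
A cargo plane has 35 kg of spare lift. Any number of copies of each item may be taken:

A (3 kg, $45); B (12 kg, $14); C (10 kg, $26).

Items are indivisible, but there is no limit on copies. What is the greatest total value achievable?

Best value-per-unit is A at 45/3, and filling with it alone uses weight 11×3=33. No mix of the others beats 11×45 = 495.

$495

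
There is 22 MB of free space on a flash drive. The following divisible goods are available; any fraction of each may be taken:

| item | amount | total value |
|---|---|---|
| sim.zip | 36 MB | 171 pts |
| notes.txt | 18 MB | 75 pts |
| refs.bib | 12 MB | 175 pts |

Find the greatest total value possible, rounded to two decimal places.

Take in order of value per unit:
- refs.bib (175/12 per unit): all 12 → value 175, running total 175.00
- sim.zip (171/36 per unit): 10 of 36 → value 10×171/36 = 47.5000, running total 222.50
Total 222.50.

222.50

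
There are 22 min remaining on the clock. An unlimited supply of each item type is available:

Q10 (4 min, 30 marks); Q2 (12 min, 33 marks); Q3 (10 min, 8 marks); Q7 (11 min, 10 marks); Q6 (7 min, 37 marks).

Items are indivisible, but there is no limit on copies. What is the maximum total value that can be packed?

Best value-per-unit is Q10 at 30/4, and filling with it alone uses time 5×4=20. No mix of the others beats 5×30 = 150.

150 marks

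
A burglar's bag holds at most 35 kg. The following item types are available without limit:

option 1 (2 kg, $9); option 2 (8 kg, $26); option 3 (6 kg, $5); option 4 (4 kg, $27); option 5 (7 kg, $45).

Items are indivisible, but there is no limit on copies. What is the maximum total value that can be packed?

Best value-per-unit is option 4 at 27/4; filling with it alone gives 8×27 = 216.
Optimal mix: 7×option 4 + 1×option 5 → weight 35, value 234.

$234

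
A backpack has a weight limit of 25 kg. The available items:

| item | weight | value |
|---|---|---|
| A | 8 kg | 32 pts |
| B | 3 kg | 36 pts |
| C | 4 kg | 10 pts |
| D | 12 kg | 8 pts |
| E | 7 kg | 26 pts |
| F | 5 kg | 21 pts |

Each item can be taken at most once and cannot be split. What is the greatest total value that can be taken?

Check high-value combinations within 25 kg:
- A+B+E+F: weight 8+3+7+5=23, value 32+36+26+21=115
- A+B+C+E: weight 8+3+4+7=22, value 32+36+10+26=104
- A+B+C+F: weight 8+3+4+5=20, value 32+36+10+21=99
- A+B+E: weight 8+3+7=18, value 32+36+26=94
- B+C+E+F: weight 3+4+7+5=19, value 36+10+26+21=93
Best: 115 pts.

115 pts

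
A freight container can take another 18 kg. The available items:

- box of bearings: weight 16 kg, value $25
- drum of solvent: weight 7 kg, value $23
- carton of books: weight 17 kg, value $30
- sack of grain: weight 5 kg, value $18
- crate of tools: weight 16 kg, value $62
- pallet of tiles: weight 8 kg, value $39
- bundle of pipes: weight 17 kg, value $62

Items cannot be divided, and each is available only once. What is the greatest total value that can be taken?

Check high-value combinations within 18 kg:
- drum of solvent+pallet of tiles: weight 7+8=15, value 23+39=62
- crate of tools: weight 16, value 62
- bundle of pipes: weight 17, value 62
Best: $62.

$62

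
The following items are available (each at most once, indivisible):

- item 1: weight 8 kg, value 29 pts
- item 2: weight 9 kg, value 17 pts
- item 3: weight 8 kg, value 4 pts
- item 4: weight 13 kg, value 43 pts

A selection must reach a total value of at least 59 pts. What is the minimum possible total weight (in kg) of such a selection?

21

Subsets with value ≥ 59, sorted by total weight:
- item 1+item 4: weight 21, value 72
- item 2+item 4: weight 22, value 60
- item 1+item 3+item 4: weight 29, value 76
Minimum weight: 21 kg.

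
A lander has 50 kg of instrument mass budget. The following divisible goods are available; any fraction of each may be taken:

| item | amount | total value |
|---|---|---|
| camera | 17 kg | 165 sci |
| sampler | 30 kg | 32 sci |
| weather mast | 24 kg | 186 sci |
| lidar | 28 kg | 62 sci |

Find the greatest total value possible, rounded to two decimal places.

Take in order of value per unit:
- camera (165/17 per unit): all 17 → value 165, running total 165.00
- weather mast (186/24 per unit): all 24 → value 186, running total 351.00
- lidar (62/28 per unit): 9 of 28 → value 9×62/28 = 19.9286, running total 370.93
Total 370.93.

370.93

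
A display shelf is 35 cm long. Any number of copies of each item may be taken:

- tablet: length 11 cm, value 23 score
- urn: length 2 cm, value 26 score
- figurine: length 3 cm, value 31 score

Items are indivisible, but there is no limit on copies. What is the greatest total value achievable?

447 score

Best value-per-unit is urn at 26/2; filling with it alone gives 17×26 = 442.
Optimal mix: 16×urn + 1×figurine → length 35, value 447.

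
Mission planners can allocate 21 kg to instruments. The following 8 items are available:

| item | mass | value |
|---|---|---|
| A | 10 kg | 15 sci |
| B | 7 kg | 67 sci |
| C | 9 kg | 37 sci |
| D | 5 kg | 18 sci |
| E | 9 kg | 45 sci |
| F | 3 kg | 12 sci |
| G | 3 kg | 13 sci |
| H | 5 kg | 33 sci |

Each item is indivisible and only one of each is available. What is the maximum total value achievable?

Check high-value combinations within 21 kg:
- B+E+H: mass 7+9+5=21, value 67+45+33=145
- B+C+H: mass 7+9+5=21, value 67+37+33=137
- B+D+G+H: mass 7+5+3+5=20, value 67+18+13+33=131
- B+D+F+H: mass 7+5+3+5=20, value 67+18+12+33=130
- B+D+E: mass 7+5+9=21, value 67+18+45=130
Best: 145 sci.

145 sci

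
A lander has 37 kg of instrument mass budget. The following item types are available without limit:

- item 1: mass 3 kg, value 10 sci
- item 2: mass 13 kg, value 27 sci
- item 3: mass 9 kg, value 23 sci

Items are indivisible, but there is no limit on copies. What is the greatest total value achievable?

120 sci

Best value-per-unit is item 1 at 10/3, and filling with it alone uses mass 12×3=36. No mix of the others beats 12×10 = 120.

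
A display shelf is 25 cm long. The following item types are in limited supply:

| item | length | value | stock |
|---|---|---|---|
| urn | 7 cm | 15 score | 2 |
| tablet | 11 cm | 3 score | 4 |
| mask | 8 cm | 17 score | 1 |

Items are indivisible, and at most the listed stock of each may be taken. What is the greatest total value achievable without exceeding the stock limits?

47 score

Best selections within length 25 and stock limits:
- 2×urn + 1×mask: length 22, value 47
- 2×urn + 1×tablet: length 25, value 33
- 1×urn + 1×mask: length 15, value 32
Best: 47 score.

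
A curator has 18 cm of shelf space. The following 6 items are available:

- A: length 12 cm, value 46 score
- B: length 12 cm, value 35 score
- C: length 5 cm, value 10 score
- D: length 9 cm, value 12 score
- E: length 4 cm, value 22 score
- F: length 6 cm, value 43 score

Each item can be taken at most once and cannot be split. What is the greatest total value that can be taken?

89 score

Check high-value combinations within 18 cm:
- A+F: length 12+6=18, value 46+43=89
- B+F: length 12+6=18, value 35+43=78
- C+E+F: length 5+4+6=15, value 10+22+43=75
Best: 89 score.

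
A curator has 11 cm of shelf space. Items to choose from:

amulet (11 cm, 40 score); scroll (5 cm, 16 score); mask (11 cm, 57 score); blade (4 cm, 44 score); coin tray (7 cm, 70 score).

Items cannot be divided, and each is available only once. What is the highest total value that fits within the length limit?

114 score

This is a 0/1 knapsack; check combinations near the capacity.
- blade+coin tray: length 4+7=11, value 44+70=114
- coin tray: length 7, value 70
- scroll+blade: length 5+4=9, value 16+44=60
Best: 114 score.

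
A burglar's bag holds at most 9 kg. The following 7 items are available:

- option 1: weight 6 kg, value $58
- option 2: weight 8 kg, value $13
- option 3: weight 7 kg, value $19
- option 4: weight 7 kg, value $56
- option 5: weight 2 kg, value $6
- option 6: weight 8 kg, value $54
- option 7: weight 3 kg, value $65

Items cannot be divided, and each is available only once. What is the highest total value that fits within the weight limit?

$123

Check high-value combinations within 9 kg:
- option 1+option 7: weight 6+3=9, value 58+65=123
- option 5+option 7: weight 2+3=5, value 6+65=71
- option 7: weight 3, value 65
- option 1+option 5: weight 6+2=8, value 58+6=64
Best: $123.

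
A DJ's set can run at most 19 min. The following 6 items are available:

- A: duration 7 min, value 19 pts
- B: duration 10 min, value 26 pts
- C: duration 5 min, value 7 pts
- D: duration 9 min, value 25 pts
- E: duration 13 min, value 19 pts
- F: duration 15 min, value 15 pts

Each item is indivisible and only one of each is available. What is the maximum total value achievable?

51 pts

Check high-value combinations within 19 min:
- B+D: duration 10+9=19, value 26+25=51
- A+B: duration 7+10=17, value 19+26=45
- A+D: duration 7+9=16, value 19+25=44
- B+C: duration 10+5=15, value 26+7=33
Best: 51 pts.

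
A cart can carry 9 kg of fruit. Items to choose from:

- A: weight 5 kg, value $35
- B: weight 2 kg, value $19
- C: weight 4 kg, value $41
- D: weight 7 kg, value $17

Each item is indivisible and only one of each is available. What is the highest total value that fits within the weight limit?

$76

This is a 0/1 knapsack; check combinations near the capacity.
- A+C: weight 5+4=9, value 35+41=76
- B+C: weight 2+4=6, value 19+41=60
- A+B: weight 5+2=7, value 35+19=54
- C: weight 4, value 41
- B+D: weight 2+7=9, value 19+17=36
Best: $76.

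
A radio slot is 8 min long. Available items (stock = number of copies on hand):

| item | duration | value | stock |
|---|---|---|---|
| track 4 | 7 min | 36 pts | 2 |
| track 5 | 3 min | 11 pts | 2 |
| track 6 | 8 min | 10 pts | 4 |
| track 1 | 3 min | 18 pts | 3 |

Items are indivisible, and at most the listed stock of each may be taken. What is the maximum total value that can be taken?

36 pts

Best selections within duration 8 and stock limits:
- 2×track 1: duration 6, value 36
- 1×track 4: duration 7, value 36
Best: 36 pts.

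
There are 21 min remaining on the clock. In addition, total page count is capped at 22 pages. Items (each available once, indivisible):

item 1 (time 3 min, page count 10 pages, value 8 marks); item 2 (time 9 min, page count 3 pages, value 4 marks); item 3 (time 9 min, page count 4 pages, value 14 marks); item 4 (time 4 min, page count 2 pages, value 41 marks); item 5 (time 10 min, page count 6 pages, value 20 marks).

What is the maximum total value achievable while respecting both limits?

Feasible sets respecting both limits:
- item 1+item 4+item 5: time 17, page count 18, value 69
- item 1+item 3+item 4: time 16, page count 16, value 63
- item 4+item 5: time 14, page count 8, value 61
- item 3+item 4: time 13, page count 6, value 55
Best: 69 marks.

69 marks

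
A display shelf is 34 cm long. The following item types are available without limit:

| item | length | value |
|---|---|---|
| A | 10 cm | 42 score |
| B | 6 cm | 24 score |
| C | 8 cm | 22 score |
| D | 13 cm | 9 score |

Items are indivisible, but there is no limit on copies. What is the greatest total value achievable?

Best value-per-unit is A at 42/10; filling with it alone gives 3×42 = 126.
Optimal mix: 1×A + 4×B → length 34, value 138.

138 score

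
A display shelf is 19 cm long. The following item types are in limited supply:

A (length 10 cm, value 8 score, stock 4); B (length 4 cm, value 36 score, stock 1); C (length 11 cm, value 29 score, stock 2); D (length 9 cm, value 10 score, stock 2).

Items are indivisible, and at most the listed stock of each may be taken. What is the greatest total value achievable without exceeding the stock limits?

65 score

Top feasible selections:
- 1×B + 1×C: length 15, value 65
- 1×B + 1×D: length 13, value 46
- 1×A + 1×B: length 14, value 44
- 1×B: length 4, value 36
Best: 65 score.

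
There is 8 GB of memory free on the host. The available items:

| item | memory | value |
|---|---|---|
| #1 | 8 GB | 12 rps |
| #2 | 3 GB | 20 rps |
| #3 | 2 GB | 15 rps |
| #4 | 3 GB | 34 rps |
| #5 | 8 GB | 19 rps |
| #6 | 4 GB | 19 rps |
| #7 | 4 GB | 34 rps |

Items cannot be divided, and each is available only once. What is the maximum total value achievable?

69 rps

Check high-value combinations within 8 GB:
- #2+#3+#4: memory 3+2+3=8, value 20+15+34=69
- #4+#7: memory 3+4=7, value 34+34=68
- #2+#4: memory 3+3=6, value 20+34=54
- #2+#7: memory 3+4=7, value 20+34=54
- #4+#6: memory 3+4=7, value 34+19=53
Best: 69 rps.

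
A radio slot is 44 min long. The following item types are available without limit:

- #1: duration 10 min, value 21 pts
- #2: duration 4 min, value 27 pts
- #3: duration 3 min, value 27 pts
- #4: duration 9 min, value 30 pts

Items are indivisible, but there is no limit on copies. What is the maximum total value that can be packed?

Best value-per-unit is #3 at 27/3; filling with it alone gives 14×27 = 378.
Optimal mix: 2×#2 + 12×#3 → duration 44, value 378.

378 pts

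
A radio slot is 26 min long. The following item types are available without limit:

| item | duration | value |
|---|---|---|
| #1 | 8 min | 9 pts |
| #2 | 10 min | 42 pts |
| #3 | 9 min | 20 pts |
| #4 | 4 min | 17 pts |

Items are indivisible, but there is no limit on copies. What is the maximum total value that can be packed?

Best value-per-unit is #4 at 17/4; filling with it alone gives 6×17 = 102.
Optimal mix: 1×#2 + 4×#4 → duration 26, value 110.

110 pts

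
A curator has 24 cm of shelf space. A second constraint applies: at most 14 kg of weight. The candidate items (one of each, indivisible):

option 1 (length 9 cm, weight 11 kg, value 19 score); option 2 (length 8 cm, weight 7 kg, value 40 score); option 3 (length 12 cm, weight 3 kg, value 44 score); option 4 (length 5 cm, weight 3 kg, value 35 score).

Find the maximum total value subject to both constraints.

Feasible sets respecting both limits:
- option 2+option 3: length 20, weight 10, value 84
- option 3+option 4: length 17, weight 6, value 79
- option 2+option 4: length 13, weight 10, value 75
- option 1+option 3: length 21, weight 14, value 63
Best: 84 score.

84 score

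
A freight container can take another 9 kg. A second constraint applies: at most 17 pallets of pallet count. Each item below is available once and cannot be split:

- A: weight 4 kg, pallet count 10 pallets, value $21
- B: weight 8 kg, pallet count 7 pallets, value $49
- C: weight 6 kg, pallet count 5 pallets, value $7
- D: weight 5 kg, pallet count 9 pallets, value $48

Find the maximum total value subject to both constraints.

Feasible sets respecting both limits:
- B: weight 8, pallet count 7, value 49
- D: weight 5, pallet count 9, value 48
- A: weight 4, pallet count 10, value 21
- C: weight 6, pallet count 5, value 7
Best: $49.

$49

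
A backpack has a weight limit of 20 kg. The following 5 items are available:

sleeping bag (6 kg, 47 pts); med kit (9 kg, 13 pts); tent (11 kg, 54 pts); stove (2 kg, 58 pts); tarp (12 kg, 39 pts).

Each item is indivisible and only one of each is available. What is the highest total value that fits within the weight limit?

This is a 0/1 knapsack; check combinations near the capacity.
- sleeping bag+tent+stove: weight 6+11+2=19, value 47+54+58=159
- sleeping bag+stove+tarp: weight 6+2+12=20, value 47+58+39=144
- sleeping bag+med kit+stove: weight 6+9+2=17, value 47+13+58=118
- tent+stove: weight 11+2=13, value 54+58=112
Best: 159 pts.

159 pts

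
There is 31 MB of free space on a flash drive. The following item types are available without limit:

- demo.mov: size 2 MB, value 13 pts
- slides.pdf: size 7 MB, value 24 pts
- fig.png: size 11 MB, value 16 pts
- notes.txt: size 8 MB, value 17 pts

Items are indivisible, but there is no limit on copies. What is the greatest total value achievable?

195 pts

Best value-per-unit is demo.mov at 13/2, and filling with it alone uses size 15×2=30. No mix of the others beats 15×13 = 195.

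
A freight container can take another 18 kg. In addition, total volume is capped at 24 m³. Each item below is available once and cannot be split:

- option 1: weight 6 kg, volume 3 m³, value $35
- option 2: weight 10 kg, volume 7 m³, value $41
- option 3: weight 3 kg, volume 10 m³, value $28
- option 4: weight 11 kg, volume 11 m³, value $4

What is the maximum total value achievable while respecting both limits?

$76

Feasible sets respecting both limits:
- option 1+option 2: weight 16, volume 10, value 76
- option 2+option 3: weight 13, volume 17, value 69
- option 1+option 3: weight 9, volume 13, value 63
- option 2: weight 10, volume 7, value 41
Best: $76.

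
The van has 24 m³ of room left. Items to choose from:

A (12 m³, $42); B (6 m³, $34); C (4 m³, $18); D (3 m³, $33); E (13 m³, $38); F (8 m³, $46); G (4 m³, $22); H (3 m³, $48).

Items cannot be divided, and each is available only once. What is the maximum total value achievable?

$183

This is a 0/1 knapsack; check combinations near the capacity.
- B+D+F+G+H: volume 6+3+8+4+3=24, value 34+33+46+22+48=183
- B+C+D+F+H: volume 6+4+3+8+3=24, value 34+18+33+46+48=179
- C+D+F+G+H: volume 4+3+8+4+3=22, value 18+33+46+22+48=167
- B+D+F+H: volume 6+3+8+3=20, value 34+33+46+48=161
- A+B+D+H: volume 12+6+3+3=24, value 42+34+33+48=157
Best: $183.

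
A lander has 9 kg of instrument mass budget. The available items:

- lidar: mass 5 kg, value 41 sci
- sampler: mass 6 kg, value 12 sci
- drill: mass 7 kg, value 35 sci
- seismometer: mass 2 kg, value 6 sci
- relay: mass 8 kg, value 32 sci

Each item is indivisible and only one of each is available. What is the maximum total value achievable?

Check high-value combinations within 9 kg:
- lidar+seismometer: mass 5+2=7, value 41+6=47
- lidar: mass 5, value 41
- drill+seismometer: mass 7+2=9, value 35+6=41
- drill: mass 7, value 35
- relay: mass 8, value 32
Best: 47 sci.

47 sci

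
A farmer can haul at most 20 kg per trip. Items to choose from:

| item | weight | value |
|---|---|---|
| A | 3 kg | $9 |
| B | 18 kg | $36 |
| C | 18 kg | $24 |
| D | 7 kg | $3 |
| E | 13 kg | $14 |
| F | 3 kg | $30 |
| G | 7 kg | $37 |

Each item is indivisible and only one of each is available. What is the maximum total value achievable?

$79

Check high-value combinations within 20 kg:
- A+D+F+G: weight 3+7+3+7=20, value 9+3+30+37=79
- A+F+G: weight 3+3+7=13, value 9+30+37=76
- D+F+G: weight 7+3+7=17, value 3+30+37=70
- F+G: weight 3+7=10, value 30+37=67
Best: $79.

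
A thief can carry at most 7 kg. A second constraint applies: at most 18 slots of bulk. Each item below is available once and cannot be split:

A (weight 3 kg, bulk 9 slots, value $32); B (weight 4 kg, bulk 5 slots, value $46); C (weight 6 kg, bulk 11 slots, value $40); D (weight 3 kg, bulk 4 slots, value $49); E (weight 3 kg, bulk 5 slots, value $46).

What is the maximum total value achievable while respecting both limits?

Feasible sets respecting both limits:
- B+D: weight 7, bulk 9, value 95
- D+E: weight 6, bulk 9, value 95
- B+E: weight 7, bulk 10, value 92
Best: $95.

$95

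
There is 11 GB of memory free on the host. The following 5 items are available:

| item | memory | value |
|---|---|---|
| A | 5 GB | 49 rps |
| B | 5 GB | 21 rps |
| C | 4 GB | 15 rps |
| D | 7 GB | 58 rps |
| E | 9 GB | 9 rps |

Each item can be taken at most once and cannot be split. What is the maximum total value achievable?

73 rps

Check high-value combinations within 11 GB:
- C+D: memory 4+7=11, value 15+58=73
- A+B: memory 5+5=10, value 49+21=70
- A+C: memory 5+4=9, value 49+15=64
- D: memory 7, value 58
Best: 73 rps.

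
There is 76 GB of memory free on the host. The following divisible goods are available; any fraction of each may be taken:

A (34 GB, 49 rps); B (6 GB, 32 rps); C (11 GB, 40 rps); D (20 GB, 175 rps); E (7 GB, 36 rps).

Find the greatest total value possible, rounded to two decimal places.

329.12

Take in order of value per unit:
- D (175/20 per unit): all 20 → value 175, running total 175.00
- B (32/6 per unit): all 6 → value 32, running total 207.00
- E (36/7 per unit): all 7 → value 36, running total 243.00
- C (40/11 per unit): all 11 → value 40, running total 283.00
- A (49/34 per unit): 32 of 34 → value 32×49/34 = 46.1176, running total 329.12
Total 329.12.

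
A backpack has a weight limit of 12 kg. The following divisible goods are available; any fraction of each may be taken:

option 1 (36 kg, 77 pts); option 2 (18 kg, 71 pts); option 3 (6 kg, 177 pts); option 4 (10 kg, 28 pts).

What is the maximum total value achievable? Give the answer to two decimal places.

Take in order of value per unit:
- option 3 (177/6 per unit): all 6 → value 177, running total 177.00
- option 2 (71/18 per unit): 6 of 18 → value 6×71/18 = 23.6667, running total 200.67
Total 200.67.

200.67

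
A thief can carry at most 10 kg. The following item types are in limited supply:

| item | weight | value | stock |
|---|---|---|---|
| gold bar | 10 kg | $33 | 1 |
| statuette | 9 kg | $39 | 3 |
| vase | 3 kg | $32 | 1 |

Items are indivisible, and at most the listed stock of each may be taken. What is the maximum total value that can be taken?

$39

Best selections within weight 10 and stock limits:
- 1×statuette: weight 9, value 39
- 1×gold bar: weight 10, value 33
Best: $39.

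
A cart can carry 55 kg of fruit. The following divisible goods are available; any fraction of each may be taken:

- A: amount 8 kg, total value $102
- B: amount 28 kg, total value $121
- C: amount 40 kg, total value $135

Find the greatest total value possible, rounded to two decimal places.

287.13

Take in order of value per unit:
- A (102/8 per unit): all 8 → value 102, running total 102.00
- B (121/28 per unit): all 28 → value 121, running total 223.00
- C (135/40 per unit): 19 of 40 → value 19×135/40 = 64.1250, running total 287.13
Total 287.13.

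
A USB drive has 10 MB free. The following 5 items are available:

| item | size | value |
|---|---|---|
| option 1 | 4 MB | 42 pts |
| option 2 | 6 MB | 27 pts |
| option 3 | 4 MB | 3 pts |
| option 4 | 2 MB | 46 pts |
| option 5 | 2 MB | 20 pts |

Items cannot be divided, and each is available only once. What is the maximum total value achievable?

Check high-value combinations within 10 MB:
- option 1+option 4+option 5: size 4+2+2=8, value 42+46+20=108
- option 2+option 4+option 5: size 6+2+2=10, value 27+46+20=93
- option 1+option 3+option 4: size 4+4+2=10, value 42+3+46=91
- option 1+option 4: size 4+2=6, value 42+46=88
- option 2+option 4: size 6+2=8, value 27+46=73
Best: 108 pts.

108 pts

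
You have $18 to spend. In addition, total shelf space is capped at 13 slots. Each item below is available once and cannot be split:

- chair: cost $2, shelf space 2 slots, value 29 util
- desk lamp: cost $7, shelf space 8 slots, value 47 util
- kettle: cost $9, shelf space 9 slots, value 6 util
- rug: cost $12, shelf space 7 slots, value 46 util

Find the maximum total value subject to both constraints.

76 util

Feasible sets respecting both limits:
- chair+desk lamp: cost 9, shelf space 10, value 76
- chair+rug: cost 14, shelf space 9, value 75
- desk lamp: cost 7, shelf space 8, value 47
Best: 76 util.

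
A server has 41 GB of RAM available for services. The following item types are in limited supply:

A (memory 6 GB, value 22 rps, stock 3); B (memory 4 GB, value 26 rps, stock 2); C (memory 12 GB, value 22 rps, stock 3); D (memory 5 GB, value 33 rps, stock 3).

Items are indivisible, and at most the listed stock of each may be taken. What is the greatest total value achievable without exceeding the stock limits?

217 rps

Top feasible selections:
- 3×A + 2×B + 3×D: memory 41, value 217
- 2×A + 2×B + 3×D: memory 35, value 195
- 1×A + 2×B + 1×C + 3×D: memory 41, value 195
Best: 217 rps.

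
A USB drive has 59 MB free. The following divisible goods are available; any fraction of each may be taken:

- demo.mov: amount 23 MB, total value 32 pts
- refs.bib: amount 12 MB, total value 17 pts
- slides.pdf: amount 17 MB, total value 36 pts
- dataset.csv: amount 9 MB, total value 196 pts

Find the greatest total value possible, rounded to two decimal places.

Take in order of value per unit:
- dataset.csv (196/9 per unit): all 9 → value 196, running total 196.00
- slides.pdf (36/17 per unit): all 17 → value 36, running total 232.00
- refs.bib (17/12 per unit): all 12 → value 17, running total 249.00
- demo.mov (32/23 per unit): 21 of 23 → value 21×32/23 = 29.2174, running total 278.22
Total 278.22.

278.22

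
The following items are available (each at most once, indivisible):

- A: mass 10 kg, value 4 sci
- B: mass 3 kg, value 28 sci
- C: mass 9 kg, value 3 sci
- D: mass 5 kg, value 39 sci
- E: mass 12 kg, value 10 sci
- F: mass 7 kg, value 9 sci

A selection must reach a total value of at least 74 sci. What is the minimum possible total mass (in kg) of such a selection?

Subsets with value ≥ 74, sorted by total mass:
- B+D+F: mass 15, value 76
- B+D+E: mass 20, value 77
- B+C+D+F: mass 24, value 79
- A+B+D+F: mass 25, value 80
Minimum mass: 15 kg.

15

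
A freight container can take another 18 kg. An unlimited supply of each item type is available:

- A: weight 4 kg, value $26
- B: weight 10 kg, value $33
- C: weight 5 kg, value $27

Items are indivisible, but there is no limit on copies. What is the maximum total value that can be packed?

$106

Best value-per-unit is A at 26/4; filling with it alone gives 4×26 = 104.
Optimal mix: 2×A + 2×C → weight 18, value 106.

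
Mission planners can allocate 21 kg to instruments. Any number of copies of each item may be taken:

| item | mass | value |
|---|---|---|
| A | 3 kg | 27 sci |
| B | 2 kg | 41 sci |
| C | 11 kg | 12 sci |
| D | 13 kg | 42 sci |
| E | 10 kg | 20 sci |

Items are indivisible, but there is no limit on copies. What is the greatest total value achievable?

410 sci

Best value-per-unit is B at 41/2, and filling with it alone uses mass 10×2=20. No mix of the others beats 10×41 = 410.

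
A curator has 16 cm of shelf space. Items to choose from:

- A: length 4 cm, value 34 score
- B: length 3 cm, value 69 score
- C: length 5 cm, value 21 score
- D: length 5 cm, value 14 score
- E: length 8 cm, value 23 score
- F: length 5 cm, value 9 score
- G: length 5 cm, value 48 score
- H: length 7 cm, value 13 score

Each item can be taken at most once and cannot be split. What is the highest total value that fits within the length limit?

Check high-value combinations within 16 cm:
- A+B+G: length 4+3+5=12, value 34+69+48=151
- B+E+G: length 3+8+5=16, value 69+23+48=140
- B+C+G: length 3+5+5=13, value 69+21+48=138
Best: 151 score.

151 score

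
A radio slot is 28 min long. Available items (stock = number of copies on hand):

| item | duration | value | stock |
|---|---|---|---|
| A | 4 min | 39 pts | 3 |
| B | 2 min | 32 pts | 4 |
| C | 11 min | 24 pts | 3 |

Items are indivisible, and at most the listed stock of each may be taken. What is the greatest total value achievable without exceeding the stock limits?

245 pts

Top feasible selections:
- 3×A + 4×B: duration 20, value 245
- 2×A + 4×B + 1×C: duration 27, value 230
- 3×A + 3×B: duration 18, value 213
- 2×A + 4×B: duration 16, value 206
Best: 245 pts.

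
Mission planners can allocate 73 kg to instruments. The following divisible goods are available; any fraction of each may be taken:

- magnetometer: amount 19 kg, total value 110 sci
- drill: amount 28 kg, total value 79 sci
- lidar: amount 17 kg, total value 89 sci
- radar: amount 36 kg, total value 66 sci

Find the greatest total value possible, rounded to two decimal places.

294.50

Take in order of value per unit:
- magnetometer (110/19 per unit): all 19 → value 110, running total 110.00
- lidar (89/17 per unit): all 17 → value 89, running total 199.00
- drill (79/28 per unit): all 28 → value 79, running total 278.00
- radar (66/36 per unit): 9 of 36 → value 9×66/36 = 16.5000, running total 294.50
Total 294.50.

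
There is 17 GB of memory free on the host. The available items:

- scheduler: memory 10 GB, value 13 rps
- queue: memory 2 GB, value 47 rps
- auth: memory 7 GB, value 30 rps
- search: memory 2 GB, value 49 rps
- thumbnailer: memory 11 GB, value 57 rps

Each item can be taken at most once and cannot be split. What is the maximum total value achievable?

153 rps

Check high-value combinations within 17 GB:
- queue+search+thumbnailer: memory 2+2+11=15, value 47+49+57=153
- queue+auth+search: memory 2+7+2=11, value 47+30+49=126
- scheduler+queue+search: memory 10+2+2=14, value 13+47+49=109
Best: 153 rps.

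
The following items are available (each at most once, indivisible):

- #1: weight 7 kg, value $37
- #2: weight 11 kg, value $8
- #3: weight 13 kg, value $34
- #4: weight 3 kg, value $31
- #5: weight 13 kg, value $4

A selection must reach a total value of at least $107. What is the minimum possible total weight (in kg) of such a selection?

Subsets with value ≥ 107, sorted by total weight:
- #1+#2+#3+#4: weight 34, value 110
- #1+#2+#3+#4+#5: weight 47, value 114
Minimum weight: 34 kg.

34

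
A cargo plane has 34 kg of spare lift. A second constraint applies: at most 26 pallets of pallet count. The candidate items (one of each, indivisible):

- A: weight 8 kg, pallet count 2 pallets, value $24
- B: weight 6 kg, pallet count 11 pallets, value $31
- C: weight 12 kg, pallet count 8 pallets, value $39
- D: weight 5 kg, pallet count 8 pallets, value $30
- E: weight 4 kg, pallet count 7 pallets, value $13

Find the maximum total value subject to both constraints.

$106

Feasible sets respecting both limits:
- A+C+D+E: weight 29, pallet count 25, value 106
- A+B+C: weight 26, pallet count 21, value 94
- A+C+D: weight 25, pallet count 18, value 93
Best: $106.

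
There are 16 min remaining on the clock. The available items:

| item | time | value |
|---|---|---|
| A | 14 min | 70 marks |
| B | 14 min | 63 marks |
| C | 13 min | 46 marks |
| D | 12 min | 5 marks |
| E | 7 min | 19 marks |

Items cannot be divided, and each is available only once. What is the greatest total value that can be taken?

70 marks

Check high-value combinations within 16 min:
- A: time 14, value 70
- B: time 14, value 63
- C: time 13, value 46
Best: 70 marks.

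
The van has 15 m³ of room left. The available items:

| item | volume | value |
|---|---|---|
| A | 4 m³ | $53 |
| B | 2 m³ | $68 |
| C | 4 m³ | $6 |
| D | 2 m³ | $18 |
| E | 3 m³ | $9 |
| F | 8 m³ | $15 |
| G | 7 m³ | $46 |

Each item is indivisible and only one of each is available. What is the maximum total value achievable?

$185

Check high-value combinations within 15 m³:
- A+B+D+G: volume 4+2+2+7=15, value 53+68+18+46=185
- A+B+G: volume 4+2+7=13, value 53+68+46=167
- A+B+C+D+E: volume 4+2+4+2+3=15, value 53+68+6+18+9=154
Best: $185.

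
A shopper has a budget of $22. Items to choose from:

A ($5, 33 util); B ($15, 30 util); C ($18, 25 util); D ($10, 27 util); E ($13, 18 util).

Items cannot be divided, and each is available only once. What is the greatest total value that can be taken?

63 util

Check high-value combinations within $22:
- A+B: cost 5+15=20, value 33+30=63
- A+D: cost 5+10=15, value 33+27=60
- A+E: cost 5+13=18, value 33+18=51
- A: cost 5, value 33
Best: 63 util.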